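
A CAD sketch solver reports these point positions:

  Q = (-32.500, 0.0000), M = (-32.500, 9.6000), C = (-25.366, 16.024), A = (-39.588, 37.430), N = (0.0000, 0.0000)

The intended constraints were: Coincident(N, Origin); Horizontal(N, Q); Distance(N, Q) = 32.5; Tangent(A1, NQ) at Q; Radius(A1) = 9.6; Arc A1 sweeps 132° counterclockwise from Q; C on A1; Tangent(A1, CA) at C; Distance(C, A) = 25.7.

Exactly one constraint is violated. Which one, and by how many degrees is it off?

Tangent(A1, CA) at C — off by 8.40°.

N = (0.00, 0.00) ✓; N.y = 0.00, Q.y = 0.00 ✓; |NQ| = 32.50 ✓; ∠(MQ, QN) = 90.00° ✓; |MQ| = 9.600 ✓; bearing(M→C) − bearing(M→Q) = 132.0° ✓; |MC| = 9.600 ✓; ∠(MC, CA) = 98.40° ✗; |CA| = 25.70 ✓.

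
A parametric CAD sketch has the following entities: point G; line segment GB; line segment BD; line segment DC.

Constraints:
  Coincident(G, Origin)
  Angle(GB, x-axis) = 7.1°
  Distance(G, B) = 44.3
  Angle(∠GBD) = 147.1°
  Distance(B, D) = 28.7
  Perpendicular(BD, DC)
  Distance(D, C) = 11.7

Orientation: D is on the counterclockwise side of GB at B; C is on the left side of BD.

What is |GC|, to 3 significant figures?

67.0

G is at the origin; GB runs at 7.1° with length 44.3, so B = 44.3·(cos 7.1°, sin 7.1°) = (44.0, 5.48). ∠GBD = 147.1°, so BD runs at 7.1° + (180° − 147.1°) = 40.0° from the x-axis; with |BD| = 28.7, D = B + 28.7·(cos 40.0°, sin 40.0°) = (65.9, 23.9). BD ⟂ DC; with |DC| = 11.7 on the left of BD, C = D + 11.7·(-0.643, 0.766) = (58.4, 32.9). Then |GC| = |C − G| = 67.0.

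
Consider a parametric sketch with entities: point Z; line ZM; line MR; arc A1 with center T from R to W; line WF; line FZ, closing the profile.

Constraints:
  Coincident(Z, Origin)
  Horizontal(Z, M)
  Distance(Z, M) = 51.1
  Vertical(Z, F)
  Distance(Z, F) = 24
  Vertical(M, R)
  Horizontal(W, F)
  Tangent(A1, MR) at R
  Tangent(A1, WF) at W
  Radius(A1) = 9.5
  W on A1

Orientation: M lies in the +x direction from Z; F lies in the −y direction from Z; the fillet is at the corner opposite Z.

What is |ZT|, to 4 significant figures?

44.05

Z is at the origin; Z and M share the same y with |ZM| = 51.1 and M on the +x side, so M = (51.10, 0.000). ZF is vertical with |ZF| = 24.0 and F on the −y side, so F = (0.000, -24.00). The virtual corner opposite Z is at (51.10, -24.00). A1 meets MR tangentially, so TR is at right angles to MR and the tangent condition forces TW to be normal to WF, with radius 9.5, so the center T sits 9.5 in from both sides at T = (41.60, -14.50). Then |ZT| = |T − Z| = 44.05.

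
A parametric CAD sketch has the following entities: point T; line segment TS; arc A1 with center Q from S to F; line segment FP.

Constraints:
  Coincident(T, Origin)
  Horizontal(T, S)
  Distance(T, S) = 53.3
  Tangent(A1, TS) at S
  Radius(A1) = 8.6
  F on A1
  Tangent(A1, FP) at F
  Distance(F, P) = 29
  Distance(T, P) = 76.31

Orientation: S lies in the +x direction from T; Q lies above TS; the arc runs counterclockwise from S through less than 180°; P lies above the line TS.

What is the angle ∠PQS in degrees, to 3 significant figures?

152°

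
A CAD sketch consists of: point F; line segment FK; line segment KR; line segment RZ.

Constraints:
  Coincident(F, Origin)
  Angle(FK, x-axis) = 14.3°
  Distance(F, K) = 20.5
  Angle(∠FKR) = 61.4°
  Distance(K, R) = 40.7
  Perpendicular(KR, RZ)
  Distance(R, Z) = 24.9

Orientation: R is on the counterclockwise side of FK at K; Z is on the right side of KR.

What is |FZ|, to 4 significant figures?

52.86

F is at the origin; FK runs at 14.3° with length 20.5, so K = 20.5·(cos 14.3°, sin 14.3°) = (19.86, 5.063). ∠FKR = 61.4°, so KR runs at 14.3° + (180° − 61.4°) = 132.9° from the x-axis; with |KR| = 40.7, R = K + 40.7·(cos 132.9°, sin 132.9°) = (-7.841, 34.88). KR is perpendicular to RZ; with |RZ| = 24.9 on the right of KR, Z = R + 24.9·(0.7325, 0.6807) = (10.40, 51.83). Then |FZ| = |Z − F| = 52.86.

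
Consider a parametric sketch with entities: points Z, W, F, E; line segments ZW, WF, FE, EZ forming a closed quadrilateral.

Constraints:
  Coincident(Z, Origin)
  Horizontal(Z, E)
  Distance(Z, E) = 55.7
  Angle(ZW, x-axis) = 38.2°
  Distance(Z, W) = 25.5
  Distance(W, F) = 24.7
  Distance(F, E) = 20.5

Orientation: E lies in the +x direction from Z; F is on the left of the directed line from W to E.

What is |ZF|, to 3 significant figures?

47.9

Z is at the origin; Z and E share the same y with |ZE| = 55.7 and E in +x, so E = (55.7, 0). ZW runs at 38.2° with |ZW| = 25.5, so W = (20.0, 15.8). F is determined by |WF| = 24.7 and |FE| = 20.5 together: it lies at the intersection of circle(W, 24.7) and circle(E, 20.5). With |WE| = 39.0, the foot of the radical line on WE is 21.9 from W and the perpendicular offset is √(24.7² − 21.9²) = 11.4. Taking the left-of-WE solution: F = (44.7, 17.3).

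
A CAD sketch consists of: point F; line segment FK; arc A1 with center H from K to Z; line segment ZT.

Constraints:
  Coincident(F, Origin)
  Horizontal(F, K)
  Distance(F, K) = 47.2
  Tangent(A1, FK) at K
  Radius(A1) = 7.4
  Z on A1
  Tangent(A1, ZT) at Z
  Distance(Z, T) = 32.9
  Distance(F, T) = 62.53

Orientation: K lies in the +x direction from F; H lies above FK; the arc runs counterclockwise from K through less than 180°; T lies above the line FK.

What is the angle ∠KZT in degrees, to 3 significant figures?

129°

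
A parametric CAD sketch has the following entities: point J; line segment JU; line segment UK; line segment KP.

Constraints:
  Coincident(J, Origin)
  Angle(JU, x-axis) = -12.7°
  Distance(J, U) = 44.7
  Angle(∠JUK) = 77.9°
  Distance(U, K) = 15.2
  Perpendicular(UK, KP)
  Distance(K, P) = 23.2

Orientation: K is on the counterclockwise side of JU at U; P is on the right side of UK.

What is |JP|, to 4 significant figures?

67.16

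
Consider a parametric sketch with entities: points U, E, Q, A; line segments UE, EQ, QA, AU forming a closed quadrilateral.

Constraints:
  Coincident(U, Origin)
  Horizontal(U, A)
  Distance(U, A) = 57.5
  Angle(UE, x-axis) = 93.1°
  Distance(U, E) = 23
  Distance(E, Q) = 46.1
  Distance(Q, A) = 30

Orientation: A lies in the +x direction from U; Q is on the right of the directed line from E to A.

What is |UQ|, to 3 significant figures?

31.7

U is at the origin; U and A share the same y with |UA| = 57.5 and A in +x, so A = (57.5, 0). UE runs at 93.1° with |UE| = 23.0, so E = (-1.24, 23.0). Q is determined by |EQ| = 46.1 and |QA| = 30.0 together: it lies at the intersection of circle(E, 46.1) and circle(A, 30.0). With |EA| = 63.1, the foot of the radical line on EA is 41.2 from E and the perpendicular offset is √(46.1² − 41.2²) = 20.6. Taking the right-of-EA solution: Q = (29.7, -11.2).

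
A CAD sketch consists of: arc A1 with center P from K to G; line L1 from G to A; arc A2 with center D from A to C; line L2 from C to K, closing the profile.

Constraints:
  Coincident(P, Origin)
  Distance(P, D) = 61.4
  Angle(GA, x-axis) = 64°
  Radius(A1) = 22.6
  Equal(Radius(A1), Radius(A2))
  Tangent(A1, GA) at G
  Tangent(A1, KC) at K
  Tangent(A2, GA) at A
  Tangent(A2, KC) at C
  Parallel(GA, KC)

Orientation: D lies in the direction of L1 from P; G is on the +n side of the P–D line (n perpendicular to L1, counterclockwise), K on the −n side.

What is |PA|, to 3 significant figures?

65.4

The slot axis is L1's direction at 64.0°, so u = (cos 64.0°, sin 64.0°) = (0.438, 0.899) and n = (−sin 64.0°, cos 64.0°) = (-0.899, 0.438). P is at the origin and D lies 61.4 along u from P, so D = 61.4·u = (26.9, 55.2). Tangency of A1 to both parallel lines with radius 22.6 puts G and K at P ± 22.6·n: G = (-20.3, 9.91), K = (20.3, -9.91). Equal radii place A and C the same way about D: A = D + 22.6·n = (6.60, 65.1), C = D − 22.6·n = (47.2, 45.3). Then |PA| = |A − P| = 65.4.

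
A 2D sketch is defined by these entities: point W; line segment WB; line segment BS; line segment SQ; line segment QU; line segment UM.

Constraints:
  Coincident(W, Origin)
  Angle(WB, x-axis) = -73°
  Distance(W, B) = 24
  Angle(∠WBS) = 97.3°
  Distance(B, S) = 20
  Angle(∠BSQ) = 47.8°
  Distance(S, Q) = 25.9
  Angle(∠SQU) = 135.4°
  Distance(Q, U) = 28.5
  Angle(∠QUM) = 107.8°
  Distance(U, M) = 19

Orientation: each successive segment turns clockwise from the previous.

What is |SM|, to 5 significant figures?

52.750

W is at the origin; WB runs at -73.0° with length 24.0, so B = (7.0169, -22.951). ∠WBS = 97.3° gives BS at -155.70° from the x-axis; with |BS| = 20.0, S = (-11.211, -31.182). ∠BSQ = 47.8° gives SQ at 72.100° from the x-axis; with |SQ| = 25.9, Q = (-3.2506, -6.5353). ∠SQU = 135.4° gives QU at 27.500° from the x-axis; with |QU| = 28.5, U = (22.029, 6.6245). ∠QUM = 107.8° gives UM at -44.700° from the x-axis; with |UM| = 19.0, M = (35.534, -6.7400). Then |SM| = |M − S| = 52.750.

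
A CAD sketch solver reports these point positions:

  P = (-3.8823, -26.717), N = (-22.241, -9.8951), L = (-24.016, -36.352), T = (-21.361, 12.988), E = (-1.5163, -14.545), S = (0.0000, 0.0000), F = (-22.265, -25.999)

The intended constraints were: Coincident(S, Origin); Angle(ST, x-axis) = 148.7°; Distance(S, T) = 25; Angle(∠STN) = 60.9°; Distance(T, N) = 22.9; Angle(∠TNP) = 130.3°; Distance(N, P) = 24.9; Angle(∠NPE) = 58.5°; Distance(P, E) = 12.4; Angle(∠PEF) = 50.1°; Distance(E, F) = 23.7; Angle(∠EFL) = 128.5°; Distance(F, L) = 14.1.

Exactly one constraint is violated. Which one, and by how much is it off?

Distance(F, L) = 14.1 — off by 3.60.

S = (0.00, 0.00) ✓; ST at 148.7° ✓; |ST| = 25.00 ✓; ∠STN = 60.90° ✓; |TN| = 22.90 ✓; ∠TNP = 130.3° ✓; |NP| = 24.90 ✓; ∠NPE = 58.50° ✓; |PE| = 12.40 ✓; ∠PEF = 50.10° ✓; |EF| = 23.70 ✓; ∠EFL = 128.5° ✓; |FL| = 10.50 ✗.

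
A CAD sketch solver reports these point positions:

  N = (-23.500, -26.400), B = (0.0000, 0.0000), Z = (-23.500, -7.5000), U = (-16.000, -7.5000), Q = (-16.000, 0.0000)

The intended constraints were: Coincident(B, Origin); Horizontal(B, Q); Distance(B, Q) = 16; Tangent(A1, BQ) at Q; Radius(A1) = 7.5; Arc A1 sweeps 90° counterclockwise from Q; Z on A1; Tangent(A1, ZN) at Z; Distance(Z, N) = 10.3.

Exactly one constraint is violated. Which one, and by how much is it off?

Distance(Z, N) = 10.3 — off by 8.60.

B = (0.00, 0.00) ✓; B.y = 0.00, Q.y = 0.00 ✓; |BQ| = 16.00 ✓; ∠(UQ, QB) = 90.00° ✓; |UQ| = 7.500 ✓; bearing(U→Z) − bearing(U→Q) = 90.00° ✓; |UZ| = 7.500 ✓; ∠(UZ, ZN) = 90.00° ✓; |ZN| = 18.90 ✗.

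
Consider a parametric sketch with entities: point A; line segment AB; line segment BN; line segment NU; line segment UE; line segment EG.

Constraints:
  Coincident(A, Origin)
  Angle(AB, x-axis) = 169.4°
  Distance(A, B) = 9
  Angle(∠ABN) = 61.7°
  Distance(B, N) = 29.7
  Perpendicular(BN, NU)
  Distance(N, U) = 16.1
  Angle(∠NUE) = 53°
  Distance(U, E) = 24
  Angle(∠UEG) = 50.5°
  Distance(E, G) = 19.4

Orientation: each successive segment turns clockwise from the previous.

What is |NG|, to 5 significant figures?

2.8884

A is at the origin; AB runs at 169.4° with length 9.0, so B = (-8.8464, 1.6556). ∠ABN = 61.7° gives BN at 51.100° from the x-axis; with |BN| = 29.7, N = (9.8041, 24.769). BN ⟂ NU, so NU runs at -38.900°; with |NU| = 16.1, U = (22.334, 14.659). ∠NUE = 53.0° gives UE at -165.90° from the x-axis; with |UE| = 24.0, E = (-0.94313, 8.8124). ∠UEG = 50.5° gives EG at 64.600° from the x-axis; with |EG| = 19.4, G = (7.3782, 26.337). Then |NG| = |G − N| = 2.8884.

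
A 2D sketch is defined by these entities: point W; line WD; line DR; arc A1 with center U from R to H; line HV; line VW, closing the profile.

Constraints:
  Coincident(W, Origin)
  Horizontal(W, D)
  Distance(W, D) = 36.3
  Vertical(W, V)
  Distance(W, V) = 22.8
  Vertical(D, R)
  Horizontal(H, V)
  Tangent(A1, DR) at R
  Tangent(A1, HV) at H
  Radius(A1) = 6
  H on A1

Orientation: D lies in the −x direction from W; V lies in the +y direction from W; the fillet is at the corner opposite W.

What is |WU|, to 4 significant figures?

34.65

W is at the origin; WD is horizontal with |WD| = 36.3 and D on the −x side, so D = (-36.30, 0.000). W and V share the same x with |WV| = 22.8 and V on the +y side, so V = (0.000, 22.80). The virtual corner opposite W is at (-36.30, 22.80). Tangency of A1 to DR means the radius UR is perpendicular to DR and since A1 is tangent to HV there, UH ⟂ HV, with radius 6.0, so the center U sits 6.0 in from both sides at U = (-30.30, 16.80). Then |WU| = |U − W| = 34.65.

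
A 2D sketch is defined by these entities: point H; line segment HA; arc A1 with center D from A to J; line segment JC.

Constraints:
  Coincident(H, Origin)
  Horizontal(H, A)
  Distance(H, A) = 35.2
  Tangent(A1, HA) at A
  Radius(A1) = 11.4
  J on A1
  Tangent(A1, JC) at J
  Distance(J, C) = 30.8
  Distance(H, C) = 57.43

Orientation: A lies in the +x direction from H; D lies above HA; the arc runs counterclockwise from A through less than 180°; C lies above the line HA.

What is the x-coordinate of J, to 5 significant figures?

46.056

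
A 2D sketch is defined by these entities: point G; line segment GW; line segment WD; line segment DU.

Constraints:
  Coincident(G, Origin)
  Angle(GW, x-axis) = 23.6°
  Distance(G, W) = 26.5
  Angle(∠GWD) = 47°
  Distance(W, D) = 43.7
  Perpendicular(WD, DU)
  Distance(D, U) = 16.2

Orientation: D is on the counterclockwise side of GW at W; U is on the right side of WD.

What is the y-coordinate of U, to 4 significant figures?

42.83

G is at the origin; GW runs at 23.6° with length 26.5, so W = 26.5·(cos 23.6°, sin 23.6°) = (24.28, 10.61). ∠GWD = 47.0°, so WD runs at 23.6° + (180° − 47.0°) = 156.6° from the x-axis; with |WD| = 43.7, D = W + 43.7·(cos 156.6°, sin 156.6°) = (-15.82, 27.96). WD is perpendicular to DU; with |DU| = 16.2 on the right of WD, U = D + 16.2·(0.3971, 0.9178) = (-9.388, 42.83). So U.y = 42.83.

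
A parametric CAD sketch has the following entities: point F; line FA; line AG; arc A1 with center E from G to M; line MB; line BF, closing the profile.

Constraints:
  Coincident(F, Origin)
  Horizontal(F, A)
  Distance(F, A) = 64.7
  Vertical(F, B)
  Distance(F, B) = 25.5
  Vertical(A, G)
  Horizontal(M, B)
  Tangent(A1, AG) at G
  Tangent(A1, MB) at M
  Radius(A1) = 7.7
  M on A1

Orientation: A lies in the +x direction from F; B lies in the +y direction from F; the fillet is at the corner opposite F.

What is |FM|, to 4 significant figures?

62.44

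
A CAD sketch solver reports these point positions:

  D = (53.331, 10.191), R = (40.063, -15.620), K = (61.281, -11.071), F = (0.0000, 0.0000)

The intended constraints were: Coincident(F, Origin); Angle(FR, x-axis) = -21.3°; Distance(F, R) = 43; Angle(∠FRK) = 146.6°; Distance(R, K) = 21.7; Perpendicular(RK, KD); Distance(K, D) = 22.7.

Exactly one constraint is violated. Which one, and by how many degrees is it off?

Perpendicular(RK, KD) — off by 8.40°.

F = (0.00, 0.00) ✓; FR at -21.30° ✓; |FR| = 43.00 ✓; ∠FRK = 146.6° ✓; |RK| = 21.70 ✓; ∠(RK, KD) = 98.40° ✗; |KD| = 22.70 ✓.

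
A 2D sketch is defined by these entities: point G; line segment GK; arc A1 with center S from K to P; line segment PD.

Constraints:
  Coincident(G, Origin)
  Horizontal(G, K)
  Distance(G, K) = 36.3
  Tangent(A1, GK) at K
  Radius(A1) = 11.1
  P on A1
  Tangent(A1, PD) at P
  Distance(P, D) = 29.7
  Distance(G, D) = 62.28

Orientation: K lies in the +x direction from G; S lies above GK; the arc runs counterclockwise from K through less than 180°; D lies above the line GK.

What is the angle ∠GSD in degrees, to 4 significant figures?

126.5°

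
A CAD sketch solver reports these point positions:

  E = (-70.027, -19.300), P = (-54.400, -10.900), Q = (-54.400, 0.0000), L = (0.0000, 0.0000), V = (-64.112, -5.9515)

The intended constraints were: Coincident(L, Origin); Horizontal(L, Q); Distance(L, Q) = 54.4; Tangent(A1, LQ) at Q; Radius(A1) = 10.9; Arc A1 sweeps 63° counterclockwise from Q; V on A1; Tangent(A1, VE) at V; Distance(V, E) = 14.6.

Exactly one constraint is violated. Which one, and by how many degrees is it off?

Tangent(A1, VE) at V — off by 3.10°.

L = (0.00, 0.00) ✓; L.y = 0.00, Q.y = 0.00 ✓; |LQ| = 54.40 ✓; ∠(PQ, QL) = 90.00° ✓; |PQ| = 10.90 ✓; bearing(P→V) − bearing(P→Q) = 63.00° ✓; |PV| = 10.90 ✓; ∠(PV, VE) = 86.90° ✗; |VE| = 14.60 ✓.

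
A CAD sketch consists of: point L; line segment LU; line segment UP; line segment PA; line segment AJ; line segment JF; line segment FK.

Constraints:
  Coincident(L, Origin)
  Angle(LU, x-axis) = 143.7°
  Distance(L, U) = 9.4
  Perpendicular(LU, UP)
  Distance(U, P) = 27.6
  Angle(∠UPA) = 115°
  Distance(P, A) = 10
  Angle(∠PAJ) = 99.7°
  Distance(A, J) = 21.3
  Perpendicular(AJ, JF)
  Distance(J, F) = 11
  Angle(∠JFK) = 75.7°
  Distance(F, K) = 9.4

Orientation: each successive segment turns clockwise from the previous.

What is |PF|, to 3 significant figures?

23.0

L is at the origin; LU runs at 143.7° with length 9.4, so U = (-7.58, 5.56). LU is perpendicular to UP, so UP runs at 53.7°; with |UP| = 27.6, P = (8.76, 27.8). ∠UPA = 115.0° gives PA at -11.3° from the x-axis; with |PA| = 10.0, A = (18.6, 25.8). ∠PAJ = 99.7° gives AJ at -91.6° from the x-axis; with |AJ| = 21.3, J = (18.0, 4.56). AJ ⟂ JF, so JF runs at 178°; with |JF| = 11.0, F = (6.98, 4.86). Then |PF| = |F − P| = 23.0.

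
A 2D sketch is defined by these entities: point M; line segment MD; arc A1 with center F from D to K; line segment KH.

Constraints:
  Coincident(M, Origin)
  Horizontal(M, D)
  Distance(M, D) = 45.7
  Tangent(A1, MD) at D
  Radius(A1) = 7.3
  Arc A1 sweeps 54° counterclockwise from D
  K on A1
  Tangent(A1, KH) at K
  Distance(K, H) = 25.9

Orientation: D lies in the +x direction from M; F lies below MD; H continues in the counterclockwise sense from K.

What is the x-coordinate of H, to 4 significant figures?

24.57

M is at the origin; M and D share the same y with |MD| = 45.7 and D on the +x side, so D = (45.70, 0.000). The tangent condition forces FD to be normal to MD, so F = D + (0, -7.3) = (45.70, -7.300). On A1, D sits at bearing 90° from F; a 54° counterclockwise sweep puts K at bearing 144°, so K = F + 7.3·(cos 144°, sin 144°) = (39.79, -3.009). Tangency of A1 to KH means the radius FK is perpendicular to KH, so KH runs along (−sin 144°, cos 144°); with |KH| = 25.9, H = (24.57, -23.96). So H.x = 24.57.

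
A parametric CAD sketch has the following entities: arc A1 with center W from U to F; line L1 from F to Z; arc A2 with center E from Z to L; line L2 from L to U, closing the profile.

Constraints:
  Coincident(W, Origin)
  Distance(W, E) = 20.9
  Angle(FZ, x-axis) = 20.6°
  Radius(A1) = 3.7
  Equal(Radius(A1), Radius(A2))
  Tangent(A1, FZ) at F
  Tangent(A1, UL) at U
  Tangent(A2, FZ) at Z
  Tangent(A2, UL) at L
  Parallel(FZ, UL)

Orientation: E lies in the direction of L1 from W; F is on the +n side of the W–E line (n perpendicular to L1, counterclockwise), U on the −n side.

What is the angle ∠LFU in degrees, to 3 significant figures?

70.5°

Tangency of A1 to both parallel lines with radius 3.7 puts F and U at W ± 3.7·n: F = (-1.30, 3.46), U = (1.30, -3.46). Equal radii place Z and L the same way about E: Z = E + 3.7·n = (18.3, 10.8), L = E − 3.7·n = (20.9, 3.89). Then cos ∠LFU = FL·FU / (|FL||FU|), giving 70.5°.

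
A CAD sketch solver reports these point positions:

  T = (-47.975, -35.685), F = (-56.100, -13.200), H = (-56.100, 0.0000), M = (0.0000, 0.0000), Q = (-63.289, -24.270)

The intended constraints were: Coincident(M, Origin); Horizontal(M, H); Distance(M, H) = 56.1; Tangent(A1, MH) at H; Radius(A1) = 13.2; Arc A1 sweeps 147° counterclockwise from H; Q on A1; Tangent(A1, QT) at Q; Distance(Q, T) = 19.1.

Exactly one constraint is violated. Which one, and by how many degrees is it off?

Tangent(A1, QT) at Q — off by 3.70°.

M = (0.00, 0.00) ✓; M.y = 0.00, H.y = 0.00 ✓; |MH| = 56.10 ✓; ∠(FH, HM) = 90.00° ✓; |FH| = 13.20 ✓; bearing(F→Q) − bearing(F→H) = 147.0° ✓; |FQ| = 13.20 ✓; ∠(FQ, QT) = 93.70° ✗; |QT| = 19.10 ✓.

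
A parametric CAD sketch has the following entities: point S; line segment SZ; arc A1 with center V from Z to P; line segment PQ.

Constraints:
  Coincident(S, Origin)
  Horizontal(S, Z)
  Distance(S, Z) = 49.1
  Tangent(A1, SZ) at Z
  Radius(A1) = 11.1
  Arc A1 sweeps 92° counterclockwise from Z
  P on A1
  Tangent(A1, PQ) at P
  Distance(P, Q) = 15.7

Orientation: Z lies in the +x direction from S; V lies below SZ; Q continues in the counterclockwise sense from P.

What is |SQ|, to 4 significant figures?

47.17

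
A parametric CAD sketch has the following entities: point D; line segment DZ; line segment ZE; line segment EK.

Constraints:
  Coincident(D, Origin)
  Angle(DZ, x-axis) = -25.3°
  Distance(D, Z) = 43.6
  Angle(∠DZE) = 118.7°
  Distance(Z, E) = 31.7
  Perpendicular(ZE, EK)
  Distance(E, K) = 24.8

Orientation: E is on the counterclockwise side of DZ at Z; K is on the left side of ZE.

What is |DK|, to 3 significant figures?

54.3

D is at the origin; DZ runs at -25.3° with length 43.6, so Z = 43.6·(cos -25.3°, sin -25.3°) = (39.4, -18.6). ∠DZE = 118.7°, so ZE runs at -25.3° + (180° − 118.7°) = 36.0° from the x-axis; with |ZE| = 31.7, E = Z + 31.7·(cos 36.0°, sin 36.0°) = (65.1, -1.03e-05). ZE ⟂ EK; with |EK| = 24.8 on the left of ZE, K = E + 24.8·(-0.588, 0.809) = (50.5, 20.1). Then |DK| = |K − D| = 54.3.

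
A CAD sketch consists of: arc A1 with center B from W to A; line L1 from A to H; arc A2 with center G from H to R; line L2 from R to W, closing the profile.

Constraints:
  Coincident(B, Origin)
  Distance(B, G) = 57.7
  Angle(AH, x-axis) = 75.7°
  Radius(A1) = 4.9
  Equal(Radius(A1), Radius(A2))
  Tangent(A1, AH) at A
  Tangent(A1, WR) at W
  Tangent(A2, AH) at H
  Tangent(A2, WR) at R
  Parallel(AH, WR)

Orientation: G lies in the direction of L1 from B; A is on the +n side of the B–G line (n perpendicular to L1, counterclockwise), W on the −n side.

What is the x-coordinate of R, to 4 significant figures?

19.00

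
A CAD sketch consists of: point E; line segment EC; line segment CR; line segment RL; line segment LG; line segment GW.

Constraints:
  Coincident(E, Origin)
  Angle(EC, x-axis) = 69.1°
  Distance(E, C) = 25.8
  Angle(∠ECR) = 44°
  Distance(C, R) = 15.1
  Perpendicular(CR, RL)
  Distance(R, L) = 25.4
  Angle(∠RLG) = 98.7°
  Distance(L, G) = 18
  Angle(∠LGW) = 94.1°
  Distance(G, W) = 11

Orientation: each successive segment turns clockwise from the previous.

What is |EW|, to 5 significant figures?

23.695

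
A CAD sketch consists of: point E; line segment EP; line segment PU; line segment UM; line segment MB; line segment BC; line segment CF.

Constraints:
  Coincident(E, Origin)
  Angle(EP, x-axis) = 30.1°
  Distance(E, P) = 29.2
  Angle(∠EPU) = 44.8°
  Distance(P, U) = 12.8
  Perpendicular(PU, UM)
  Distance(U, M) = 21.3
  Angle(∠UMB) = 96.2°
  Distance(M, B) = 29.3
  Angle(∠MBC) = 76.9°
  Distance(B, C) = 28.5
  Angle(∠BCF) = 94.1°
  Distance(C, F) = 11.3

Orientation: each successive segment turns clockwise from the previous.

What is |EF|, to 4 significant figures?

32.68

E is at the origin; EP runs at 30.1° with length 29.2, so P = (25.26, 14.64). ∠EPU = 44.8° gives PU at -105.1° from the x-axis; with |PU| = 12.8, U = (21.93, 2.286). PU is perpendicular to UM, so UM runs at 164.9°; with |UM| = 21.3, M = (1.363, 7.835). ∠UMB = 96.2° gives MB at 81.10° from the x-axis; with |MB| = 29.3, B = (5.896, 36.78). ∠MBC = 76.9° gives BC at -22.00° from the x-axis; with |BC| = 28.5, C = (32.32, 26.11). ∠BCF = 94.1° gives CF at -107.9° from the x-axis; with |CF| = 11.3, F = (28.85, 15.35). Then |EF| = |F − E| = 32.68.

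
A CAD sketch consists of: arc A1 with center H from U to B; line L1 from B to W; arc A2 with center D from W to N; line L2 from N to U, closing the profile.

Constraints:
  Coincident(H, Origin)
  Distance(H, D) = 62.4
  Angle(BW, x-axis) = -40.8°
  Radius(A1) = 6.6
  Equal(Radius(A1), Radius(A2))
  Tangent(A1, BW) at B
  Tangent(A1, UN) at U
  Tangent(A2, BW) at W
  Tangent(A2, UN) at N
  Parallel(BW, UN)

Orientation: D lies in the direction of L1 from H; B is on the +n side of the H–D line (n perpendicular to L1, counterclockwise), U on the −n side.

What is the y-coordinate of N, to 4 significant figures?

-45.77

The slot axis is L1's direction at -40.8°, so u = (cos -40.8°, sin -40.8°) = (0.7570, -0.6534) and n = (−sin -40.8°, cos -40.8°) = (0.6534, 0.7570). H is at the origin and D lies 62.4 along u from H, so D = 62.4·u = (47.24, -40.77). Tangency of A1 to both parallel lines with radius 6.6 puts B and U at H ± 6.6·n: B = (4.313, 4.996), U = (-4.313, -4.996). Equal radii place W and N the same way about D: W = D + 6.6·n = (51.55, -35.78), N = D − 6.6·n = (42.92, -45.77). So N.y = -45.77.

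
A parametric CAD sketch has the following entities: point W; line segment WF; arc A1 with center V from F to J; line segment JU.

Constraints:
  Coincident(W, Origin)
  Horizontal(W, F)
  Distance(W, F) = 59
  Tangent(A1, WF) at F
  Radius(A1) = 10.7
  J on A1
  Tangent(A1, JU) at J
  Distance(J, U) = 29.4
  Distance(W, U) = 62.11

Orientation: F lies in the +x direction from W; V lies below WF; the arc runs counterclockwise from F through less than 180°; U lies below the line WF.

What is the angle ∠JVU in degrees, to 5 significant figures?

70.001°

W is at the origin; WF is horizontal with |WF| = 59.0 and F on the +x side, so F = (59.000, 0.0000). Tangency of A1 to WF means the radius VF is perpendicular to WF, so V = F + (0, -10.7) = (59.000, -10.700). Since VJ ⟂ JU (tangency), |VU| = √(10.7² + 29.4²) = 31.287 regardless of where J sits on A1. So U lies on both circle(W, 62.11) and circle(V, 31.287); the below-WF intersection is U = (47.640, -39.851). J is the foot of the tangent from U: J = (48.303, -10.459).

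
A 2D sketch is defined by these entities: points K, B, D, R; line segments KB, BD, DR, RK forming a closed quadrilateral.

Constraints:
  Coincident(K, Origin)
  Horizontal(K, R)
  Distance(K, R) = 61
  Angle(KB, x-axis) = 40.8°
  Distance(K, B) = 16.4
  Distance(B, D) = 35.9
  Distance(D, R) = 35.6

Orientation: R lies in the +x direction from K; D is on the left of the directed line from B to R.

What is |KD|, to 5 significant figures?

52.202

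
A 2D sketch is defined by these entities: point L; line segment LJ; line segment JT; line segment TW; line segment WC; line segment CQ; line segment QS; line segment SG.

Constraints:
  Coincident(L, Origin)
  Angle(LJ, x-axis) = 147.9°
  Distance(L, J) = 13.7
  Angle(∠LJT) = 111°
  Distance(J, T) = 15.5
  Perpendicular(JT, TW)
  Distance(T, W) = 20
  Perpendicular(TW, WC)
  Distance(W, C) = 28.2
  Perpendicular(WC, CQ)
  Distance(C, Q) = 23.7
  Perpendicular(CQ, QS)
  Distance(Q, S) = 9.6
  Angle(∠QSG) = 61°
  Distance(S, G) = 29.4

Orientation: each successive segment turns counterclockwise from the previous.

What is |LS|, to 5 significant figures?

16.589

L is at the origin; LJ runs at 147.9° with length 13.7, so J = (-11.606, 7.2802). ∠LJT = 111.0° gives JT at -143.10° from the x-axis; with |JT| = 15.5, T = (-24.001, -2.0264). JT ⟂ TW, so TW runs at -53.100°; with |TW| = 20.0, W = (-11.992, -18.020). TW ⟂ WC, so WC runs at 36.900°; with |WC| = 28.2, C = (10.559, -1.0882). The perpendicularity gives CQ at right angles to WC, so CQ runs at 126.90°; with |CQ| = 23.7, Q = (-3.6711, 17.864). CQ is perpendicular to QS, so QS runs at -143.10°; with |QS| = 9.6, S = (-11.348, 12.100). Then |LS| = |S − L| = 16.589.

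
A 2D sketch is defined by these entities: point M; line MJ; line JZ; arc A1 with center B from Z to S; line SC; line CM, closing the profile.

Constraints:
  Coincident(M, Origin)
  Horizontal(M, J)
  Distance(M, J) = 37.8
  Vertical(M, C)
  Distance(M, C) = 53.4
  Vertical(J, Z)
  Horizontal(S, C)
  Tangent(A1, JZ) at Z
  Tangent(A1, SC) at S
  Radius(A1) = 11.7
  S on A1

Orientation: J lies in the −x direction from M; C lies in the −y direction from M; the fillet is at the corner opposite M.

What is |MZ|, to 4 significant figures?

56.28

M is at the origin; MJ is horizontal with |MJ| = 37.8 and J on the −x side, so J = (-37.80, 0.000). M and C share the same x with |MC| = 53.4 and C on the −y side, so C = (0.000, -53.40). The virtual corner opposite M is at (-37.80, -53.40). A1 meets JZ tangentially, so BZ is at right angles to JZ and since A1 is tangent to SC there, BS ⟂ SC, with radius 11.7, so the center B sits 11.7 in from both sides at B = (-26.10, -41.70). That places the tangent points at Z = (-37.80, -41.70) on JZ and S = (-26.10, -53.40) on SC. Then |MZ| = |Z − M| = 56.28.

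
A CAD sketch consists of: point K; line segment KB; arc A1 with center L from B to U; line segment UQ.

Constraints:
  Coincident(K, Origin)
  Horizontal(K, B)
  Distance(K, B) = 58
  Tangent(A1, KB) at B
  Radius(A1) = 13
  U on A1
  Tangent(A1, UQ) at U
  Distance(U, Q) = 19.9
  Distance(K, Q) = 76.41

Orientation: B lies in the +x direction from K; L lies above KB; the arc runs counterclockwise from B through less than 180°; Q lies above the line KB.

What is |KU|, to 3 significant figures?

72.4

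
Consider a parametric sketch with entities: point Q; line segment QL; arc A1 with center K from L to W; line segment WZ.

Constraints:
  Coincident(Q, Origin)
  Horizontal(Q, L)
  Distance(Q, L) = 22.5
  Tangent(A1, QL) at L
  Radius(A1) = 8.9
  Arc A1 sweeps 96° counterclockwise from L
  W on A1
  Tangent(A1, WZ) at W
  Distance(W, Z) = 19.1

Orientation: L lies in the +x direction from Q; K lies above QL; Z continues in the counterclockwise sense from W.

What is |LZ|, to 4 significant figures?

29.63

Q is at the origin; QL is horizontal with |QL| = 22.5 and L on the +x side, so L = (22.50, 0.000). Tangency of A1 to QL means the radius KL is perpendicular to QL, so K = L + (0, 8.9) = (22.50, 8.900). On A1, L sits at bearing -90° from K; a 96° counterclockwise sweep puts W at bearing 6°, so W = K + 8.9·(cos 6°, sin 6°) = (31.35, 9.830). Since A1 is tangent to WZ there, KW ⟂ WZ, so WZ runs along (−sin 6°, cos 6°); with |WZ| = 19.1, Z = (29.35, 28.83). Then |LZ| = |Z − L| = 29.63.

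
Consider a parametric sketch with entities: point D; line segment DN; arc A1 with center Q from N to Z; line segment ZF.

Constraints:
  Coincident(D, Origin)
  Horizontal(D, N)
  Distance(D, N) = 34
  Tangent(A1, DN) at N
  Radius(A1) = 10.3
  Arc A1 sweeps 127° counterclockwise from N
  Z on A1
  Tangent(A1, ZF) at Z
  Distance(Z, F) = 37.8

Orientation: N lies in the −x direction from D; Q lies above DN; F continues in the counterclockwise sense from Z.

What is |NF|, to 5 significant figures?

48.894

D is at the origin; D and N share the same y with |DN| = 34.0 and N on the −x side, so N = (-34.000, 0.0000). Tangency of A1 to DN means the radius QN is perpendicular to DN, so Q = N + (0, 10.3) = (-34.000, 10.300). On A1, N sits at bearing -90° from Q; a 127° counterclockwise sweep puts Z at bearing 37°, so Z = Q + 10.3·(cos 37°, sin 37°) = (-25.774, 16.499). Since A1 is tangent to ZF there, QZ ⟂ ZF, so ZF runs along (−sin 37°, cos 37°); with |ZF| = 37.8, F = (-48.523, 46.687). Then |NF| = |F − N| = 48.894.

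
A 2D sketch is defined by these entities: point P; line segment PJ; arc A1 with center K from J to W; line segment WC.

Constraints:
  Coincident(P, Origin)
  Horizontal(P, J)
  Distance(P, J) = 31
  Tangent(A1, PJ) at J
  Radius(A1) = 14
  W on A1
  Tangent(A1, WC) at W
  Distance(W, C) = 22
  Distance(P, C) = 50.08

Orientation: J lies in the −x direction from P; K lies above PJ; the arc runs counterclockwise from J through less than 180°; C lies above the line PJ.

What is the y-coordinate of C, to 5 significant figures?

40.060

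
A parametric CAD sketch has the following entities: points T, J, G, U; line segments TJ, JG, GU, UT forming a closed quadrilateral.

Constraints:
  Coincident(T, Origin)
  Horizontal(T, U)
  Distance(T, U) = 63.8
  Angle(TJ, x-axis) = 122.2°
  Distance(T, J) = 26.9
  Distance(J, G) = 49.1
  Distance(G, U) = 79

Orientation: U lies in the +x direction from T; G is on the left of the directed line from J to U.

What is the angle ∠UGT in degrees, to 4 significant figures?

51.72°

T is at the origin; TU is horizontal with |TU| = 63.8 and U in +x, so U = (63.8, 0). TJ runs at 122.2° with |TJ| = 26.9, so J = (-14.33, 22.76). G is determined by |JG| = 49.1 and |GU| = 79.0 together: it lies at the intersection of circle(J, 49.1) and circle(U, 79.0). With |JU| = 81.38, the foot of the radical line on JU is 17.16 from J and the perpendicular offset is √(49.1² − 17.16²) = 46.00. Taking the left-of-JU solution: G = (15.01, 62.13).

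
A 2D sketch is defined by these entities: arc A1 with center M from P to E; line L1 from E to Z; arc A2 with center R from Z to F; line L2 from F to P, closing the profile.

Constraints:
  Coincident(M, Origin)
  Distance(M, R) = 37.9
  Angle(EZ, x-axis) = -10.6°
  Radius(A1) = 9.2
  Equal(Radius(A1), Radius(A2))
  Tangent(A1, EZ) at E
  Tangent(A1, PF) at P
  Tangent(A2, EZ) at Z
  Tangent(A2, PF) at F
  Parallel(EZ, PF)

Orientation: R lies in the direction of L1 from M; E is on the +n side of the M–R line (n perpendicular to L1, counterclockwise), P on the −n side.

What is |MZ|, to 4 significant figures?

39.00

The slot axis is L1's direction at -10.6°, so u = (cos -10.6°, sin -10.6°) = (0.9829, -0.1840) and n = (−sin -10.6°, cos -10.6°) = (0.1840, 0.9829). M is at the origin and R lies 37.9 along u from M, so R = 37.9·u = (37.25, -6.972). Tangency of A1 to both parallel lines with radius 9.2 puts E and P at M ± 9.2·n: E = (1.692, 9.043), P = (-1.692, -9.043). Equal radii place Z and F the same way about R: Z = R + 9.2·n = (38.95, 2.071), F = R − 9.2·n = (35.56, -16.01). Then |MZ| = |Z − M| = 39.00.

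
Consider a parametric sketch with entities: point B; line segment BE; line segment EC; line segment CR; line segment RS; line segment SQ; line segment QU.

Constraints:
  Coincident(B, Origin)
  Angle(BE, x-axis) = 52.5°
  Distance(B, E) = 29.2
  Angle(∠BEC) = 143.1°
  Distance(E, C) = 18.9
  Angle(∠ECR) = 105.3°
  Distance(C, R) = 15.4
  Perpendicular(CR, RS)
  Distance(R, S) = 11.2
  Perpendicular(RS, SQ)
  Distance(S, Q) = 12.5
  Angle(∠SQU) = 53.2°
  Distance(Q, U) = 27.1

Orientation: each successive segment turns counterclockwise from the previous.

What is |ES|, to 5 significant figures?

21.565

∠ECR = 105.3° gives CR at 164.10° from the x-axis; with |CR| = 15.4, R = (3.1629, 46.284). CR is perpendicular to RS, so RS runs at -105.90°; with |RS| = 11.2, S = (0.094591, 35.512). Then |ES| = |S − E| = 21.565.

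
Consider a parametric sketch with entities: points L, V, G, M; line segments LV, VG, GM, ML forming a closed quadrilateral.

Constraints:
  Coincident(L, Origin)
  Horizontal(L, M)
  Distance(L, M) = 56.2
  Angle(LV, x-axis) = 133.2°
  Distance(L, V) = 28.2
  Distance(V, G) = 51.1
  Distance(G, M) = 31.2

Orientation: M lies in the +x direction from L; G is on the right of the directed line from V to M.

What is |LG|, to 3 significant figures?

25.7

L is at the origin; L and M share the same y with |LM| = 56.2 and M in +x, so M = (56.2, 0). LV runs at 133.2° with |LV| = 28.2, so V = (-19.3, 20.6). G is determined by |VG| = 51.1 and |GM| = 31.2 together: it lies at the intersection of circle(V, 51.1) and circle(M, 31.2). With |VM| = 78.3, the foot of the radical line on VM is 49.6 from V and the perpendicular offset is √(51.1² − 49.6²) = 12.3. Taking the right-of-VM solution: G = (25.3, -4.36).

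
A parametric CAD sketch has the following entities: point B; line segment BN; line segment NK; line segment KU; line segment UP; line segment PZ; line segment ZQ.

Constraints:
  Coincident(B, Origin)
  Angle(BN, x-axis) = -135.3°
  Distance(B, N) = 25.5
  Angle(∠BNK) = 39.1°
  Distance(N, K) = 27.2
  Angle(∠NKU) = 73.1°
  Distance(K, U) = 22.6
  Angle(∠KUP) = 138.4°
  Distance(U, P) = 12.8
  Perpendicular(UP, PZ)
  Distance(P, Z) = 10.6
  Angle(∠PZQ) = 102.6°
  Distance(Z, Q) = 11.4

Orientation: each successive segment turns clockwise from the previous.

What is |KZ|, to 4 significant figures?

30.03

B is at the origin; BN runs at -135.3° with length 25.5, so N = (-18.13, -17.94). ∠BNK = 39.1° gives NK at 83.80° from the x-axis; with |NK| = 27.2, K = (-15.19, 9.104). ∠NKU = 73.1° gives KU at -23.10° from the x-axis; with |KU| = 22.6, U = (5.600, 0.2375). ∠KUP = 138.4° gives UP at -64.70° from the x-axis; with |UP| = 12.8, P = (11.07, -11.33). UP is perpendicular to PZ, so PZ runs at -154.7°; with |PZ| = 10.6, Z = (1.487, -15.86). Then |KZ| = |Z − K| = 30.03.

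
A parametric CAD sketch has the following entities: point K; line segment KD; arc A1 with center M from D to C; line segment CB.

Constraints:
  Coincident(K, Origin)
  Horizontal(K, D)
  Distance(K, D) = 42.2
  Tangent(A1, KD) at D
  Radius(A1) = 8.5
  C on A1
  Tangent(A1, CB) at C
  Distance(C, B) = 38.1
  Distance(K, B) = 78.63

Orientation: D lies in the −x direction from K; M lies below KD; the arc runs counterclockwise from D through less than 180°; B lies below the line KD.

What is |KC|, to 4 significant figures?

49.51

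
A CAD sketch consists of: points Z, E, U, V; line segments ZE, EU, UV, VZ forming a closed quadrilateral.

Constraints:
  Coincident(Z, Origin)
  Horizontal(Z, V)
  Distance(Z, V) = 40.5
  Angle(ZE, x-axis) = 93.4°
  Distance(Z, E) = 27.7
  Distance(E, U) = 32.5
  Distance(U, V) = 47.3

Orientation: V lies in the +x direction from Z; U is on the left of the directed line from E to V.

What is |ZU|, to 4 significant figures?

51.88

Z is at the origin; Z and V share the same y with |ZV| = 40.5 and V in +x, so V = (40.5, 0). ZE runs at 93.4° with |ZE| = 27.7, so E = (-1.643, 27.65). U is determined by |EU| = 32.5 and |UV| = 47.3 together: it lies at the intersection of circle(E, 32.5) and circle(V, 47.3). With |EV| = 50.40, the foot of the radical line on EV is 13.49 from E and the perpendicular offset is √(32.5² − 13.49²) = 29.57. Taking the left-of-EV solution: U = (25.85, 44.98).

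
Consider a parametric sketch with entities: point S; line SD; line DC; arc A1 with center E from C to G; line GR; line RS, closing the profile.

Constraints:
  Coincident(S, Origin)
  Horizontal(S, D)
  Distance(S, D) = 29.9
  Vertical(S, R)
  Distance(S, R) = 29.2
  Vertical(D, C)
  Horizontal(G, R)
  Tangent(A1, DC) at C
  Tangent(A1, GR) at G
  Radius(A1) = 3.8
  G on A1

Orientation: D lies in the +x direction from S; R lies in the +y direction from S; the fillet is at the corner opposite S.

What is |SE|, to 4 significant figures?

36.42

SR is vertical with |SR| = 29.2 and R on the +y side, so R = (0.000, 29.20). The virtual corner opposite S is at (29.90, 29.20). The tangent condition forces EC to be normal to DC and the tangent condition forces EG to be normal to GR, with radius 3.8, so the center E sits 3.8 in from both sides at E = (26.10, 25.40). Then |SE| = |E − S| = 36.42.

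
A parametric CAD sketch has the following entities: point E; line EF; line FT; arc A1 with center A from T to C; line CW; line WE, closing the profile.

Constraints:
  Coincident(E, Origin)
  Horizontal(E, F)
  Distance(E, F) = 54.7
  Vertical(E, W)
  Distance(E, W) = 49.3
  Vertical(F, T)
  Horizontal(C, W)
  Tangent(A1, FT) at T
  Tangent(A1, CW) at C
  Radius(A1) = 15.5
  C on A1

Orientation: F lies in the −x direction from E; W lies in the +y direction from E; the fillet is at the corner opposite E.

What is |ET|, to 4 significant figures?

64.30

E is at the origin; EF is horizontal with |EF| = 54.7 and F on the −x side, so F = (-54.70, 0.000). EW is vertical with |EW| = 49.3 and W on the +y side, so W = (0.000, 49.30). The virtual corner opposite E is at (-54.70, 49.30). The tangent condition forces AT to be normal to FT and tangency of A1 to CW means the radius AC is perpendicular to CW, with radius 15.5, so the center A sits 15.5 in from both sides at A = (-39.20, 33.80). That places the tangent points at T = (-54.70, 33.80) on FT and C = (-39.20, 49.30) on CW. Then |ET| = |T − E| = 64.30.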